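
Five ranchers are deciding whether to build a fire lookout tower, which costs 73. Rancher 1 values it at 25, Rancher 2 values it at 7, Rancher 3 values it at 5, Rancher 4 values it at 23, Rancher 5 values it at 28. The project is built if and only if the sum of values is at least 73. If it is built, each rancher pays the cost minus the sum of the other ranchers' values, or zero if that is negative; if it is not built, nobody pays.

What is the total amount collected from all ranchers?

Total value 88 ≥ cost 73, so it is built.
Rancher 1: others sum to 63; max(0, 73 - 63) = 10.
Rancher 2: others sum to 81; max(0, 73 - 81) = 0.
Rancher 3: others sum to 83; max(0, 73 - 83) = 0.
Rancher 4: others sum to 65; max(0, 73 - 65) = 8.
Rancher 5: others sum to 60; max(0, 73 - 60) = 13.
Total collected = 10 + 0 + 0 + 8 + 13 = 31.

31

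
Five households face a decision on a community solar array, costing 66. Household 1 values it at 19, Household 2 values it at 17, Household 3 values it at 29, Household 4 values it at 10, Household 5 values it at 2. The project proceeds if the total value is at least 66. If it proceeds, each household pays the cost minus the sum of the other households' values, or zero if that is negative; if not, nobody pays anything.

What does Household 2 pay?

Total value 77 ≥ cost 66, so the project is built.
The other households' values sum to 60.
Cost minus that sum is 66 - 60 = 6.

6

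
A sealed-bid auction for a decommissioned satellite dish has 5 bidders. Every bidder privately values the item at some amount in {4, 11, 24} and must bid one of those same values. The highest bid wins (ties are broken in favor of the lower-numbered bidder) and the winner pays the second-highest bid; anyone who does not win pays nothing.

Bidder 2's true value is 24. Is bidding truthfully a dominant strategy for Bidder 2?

Check each profile of the others' bids and compare truth against every alternative bid.
Others bid (11, 4, 4, 4): truth gives 13, best alternative gives 0.
Others bid (11, 4, 4, 11): truth gives 13, best alternative gives 0.
Others bid (11, 4, 11, 4): truth gives 13, best alternative gives 0.
Others bid (11, 4, 11, 11): truth gives 13, best alternative gives 0.
Others bid (11, 11, 4, 4): truth gives 13, best alternative gives 0.
Others bid (11, 11, 4, 11): truth gives 13, best alternative gives 0.
(Remaining 75 profiles checked similarly; truth is weakly best in each.)
In every case the truthful bid is at least as good as any alternative, so it is a dominant strategy.

Yes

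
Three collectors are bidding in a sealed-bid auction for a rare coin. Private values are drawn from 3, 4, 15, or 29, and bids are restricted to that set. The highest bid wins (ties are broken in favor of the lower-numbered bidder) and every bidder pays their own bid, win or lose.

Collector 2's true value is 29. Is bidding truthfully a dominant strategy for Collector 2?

Consider the case where Collector 1 bids 3 and Collector 3 bids 3.
Truthful bid 29: wins, pays 29, utility 29 - 29 = 0.
Bid 4 instead: wins, pays 4, utility 29 - 4 = 25.
Since 25 > 0, bidding 4 is strictly better here, so truthful bidding is not dominant.

No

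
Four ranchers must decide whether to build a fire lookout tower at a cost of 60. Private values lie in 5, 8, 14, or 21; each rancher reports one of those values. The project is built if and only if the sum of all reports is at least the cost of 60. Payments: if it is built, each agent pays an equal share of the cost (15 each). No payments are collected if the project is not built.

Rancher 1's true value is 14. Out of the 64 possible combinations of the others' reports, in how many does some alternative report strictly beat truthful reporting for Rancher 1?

9

Others report (5, 21, 21): truth gives -1; report 5 gives 0 > -1. Violating.
Others report (8, 21, 21): truth gives -1; report 5 gives 0 > -1. Violating.
Others report (14, 14, 21): truth gives -1; report 5 gives 0 > -1. Violating.
Others report (14, 21, 14): truth gives -1; report 5 gives 0 > -1. Violating.
Others report (5, 5, 5): truth gives 0; no alternative beats it.
Others report (5, 5, 8): truth gives 0; no alternative beats it.
(Checking all 64 profiles: 9 have a profitable deviation, 55 do not.)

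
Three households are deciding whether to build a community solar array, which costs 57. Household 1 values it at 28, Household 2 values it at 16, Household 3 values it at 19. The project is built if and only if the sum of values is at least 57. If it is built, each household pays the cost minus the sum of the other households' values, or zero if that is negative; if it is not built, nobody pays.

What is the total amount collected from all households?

Total value 63 ≥ cost 57, so it is built.
Household 1: others sum to 35; max(0, 57 - 35) = 22.
Household 2: others sum to 47; max(0, 57 - 47) = 10.
Household 3: others sum to 44; max(0, 57 - 44) = 13.
Total collected = 22 + 10 + 13 = 45.

45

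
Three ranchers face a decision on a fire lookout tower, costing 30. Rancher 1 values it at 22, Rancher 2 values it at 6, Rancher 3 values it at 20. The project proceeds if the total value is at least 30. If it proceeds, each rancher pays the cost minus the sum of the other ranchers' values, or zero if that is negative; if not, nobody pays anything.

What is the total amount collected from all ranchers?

Total value 48 ≥ cost 30, so it is built.
Rancher 1: others sum to 26; max(0, 30 - 26) = 4.
Rancher 2: others sum to 42; max(0, 30 - 42) = 0.
Rancher 3: others sum to 28; max(0, 30 - 28) = 2.
Total collected = 4 + 0 + 2 = 6.

6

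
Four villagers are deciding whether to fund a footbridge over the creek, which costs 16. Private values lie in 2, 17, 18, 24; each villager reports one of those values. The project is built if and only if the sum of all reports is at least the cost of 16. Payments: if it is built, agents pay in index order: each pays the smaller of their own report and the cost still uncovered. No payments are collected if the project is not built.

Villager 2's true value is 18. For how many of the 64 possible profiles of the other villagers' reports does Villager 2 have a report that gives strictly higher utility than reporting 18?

15

Others report (2, 2, 17): truth gives 4; report 2 gives 16 > 4. Violating.
Others report (2, 2, 18): truth gives 4; report 2 gives 16 > 4. Violating.
Others report (2, 2, 24): truth gives 4; report 2 gives 16 > 4. Violating.
Others report (2, 17, 2): truth gives 4; report 2 gives 16 > 4. Violating.
Others report (2, 2, 2): truth gives 4; no alternative beats it.
Others report (17, 2, 2): truth gives 18; no alternative beats it.
(Checking all 64 profiles: 15 have a profitable deviation, 49 do not.)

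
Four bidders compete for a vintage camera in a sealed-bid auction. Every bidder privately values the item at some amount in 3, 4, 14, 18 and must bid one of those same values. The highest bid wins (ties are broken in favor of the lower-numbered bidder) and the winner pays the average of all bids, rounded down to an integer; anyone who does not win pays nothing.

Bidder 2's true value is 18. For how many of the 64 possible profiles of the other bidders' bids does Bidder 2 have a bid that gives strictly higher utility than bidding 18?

Others bid (3, 3, 3): truth gives 12; bid 4 gives 15 > 12. Violating.
Others bid (3, 3, 4): truth gives 11; bid 4 gives 15 > 11. Violating.
Others bid (3, 3, 14): truth gives 9; bid 14 gives 10 > 9. Violating.
Others bid (3, 4, 3): truth gives 11; bid 4 gives 15 > 11. Violating.
Others bid (3, 3, 18): truth gives 8; no alternative beats it.
Others bid (3, 4, 18): truth gives 8; no alternative beats it.
(Checking all 64 profiles: 18 have a profitable deviation, 46 do not.)

18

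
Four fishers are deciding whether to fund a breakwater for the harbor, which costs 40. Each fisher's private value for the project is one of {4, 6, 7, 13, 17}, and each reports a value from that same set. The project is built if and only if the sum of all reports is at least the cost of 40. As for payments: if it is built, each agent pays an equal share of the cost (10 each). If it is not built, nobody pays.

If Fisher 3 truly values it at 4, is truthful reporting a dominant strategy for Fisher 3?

Check each profile of the others' reports and compare truth against every alternative report.
Others report (4, 13, 17): truth gives 0, best alternative gives -6.
Others report (4, 17, 13): truth gives 0, best alternative gives -6.
Others report (13, 4, 17): truth gives 0, best alternative gives -6.
Others report (13, 17, 4): truth gives 0, best alternative gives -6.
Others report (17, 4, 13): truth gives 0, best alternative gives -6.
Others report (17, 13, 4): truth gives 0, best alternative gives -6.
(Remaining 119 profiles checked similarly; truth is weakly best in each.)
In every case the truthful report is at least as good as any alternative, so it is a dominant strategy.

Yes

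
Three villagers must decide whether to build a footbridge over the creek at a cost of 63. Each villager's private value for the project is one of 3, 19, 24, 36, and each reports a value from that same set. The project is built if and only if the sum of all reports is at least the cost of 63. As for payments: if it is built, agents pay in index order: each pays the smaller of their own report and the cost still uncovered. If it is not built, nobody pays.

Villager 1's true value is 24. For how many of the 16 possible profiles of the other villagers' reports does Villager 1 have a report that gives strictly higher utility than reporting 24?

Others report (19, 36): truth gives 0; report 19 gives 5 > 0. Violating.
Others report (24, 24): truth gives 0; report 19 gives 5 > 0. Violating.
Others report (24, 36): truth gives 0; report 3 gives 21 > 0. Violating.
Others report (36, 19): truth gives 0; report 19 gives 5 > 0. Violating.
Others report (3, 3): truth gives 0; no alternative beats it.
Others report (3, 19): truth gives 0; no alternative beats it.
(Checking all 16 profiles: 6 have a profitable deviation, 10 do not.)

6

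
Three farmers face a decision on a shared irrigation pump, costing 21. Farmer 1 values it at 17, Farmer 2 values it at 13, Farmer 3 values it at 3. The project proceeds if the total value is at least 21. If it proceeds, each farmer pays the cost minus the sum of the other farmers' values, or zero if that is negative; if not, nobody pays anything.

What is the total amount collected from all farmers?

Total value 33 ≥ cost 21, so it is built.
Farmer 1: others sum to 16; max(0, 21 - 16) = 5.
Farmer 2: others sum to 20; max(0, 21 - 20) = 1.
Farmer 3: others sum to 30; max(0, 21 - 30) = 0.
Total collected = 5 + 1 + 0 = 6.

6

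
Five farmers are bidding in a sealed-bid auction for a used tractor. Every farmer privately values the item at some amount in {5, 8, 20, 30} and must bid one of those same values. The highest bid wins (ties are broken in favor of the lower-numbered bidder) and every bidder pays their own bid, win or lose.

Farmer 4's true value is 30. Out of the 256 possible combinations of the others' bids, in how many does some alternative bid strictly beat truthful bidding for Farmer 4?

Others bid (5, 5, 5, 5): truth gives 0; bid 8 gives 22 > 0. Violating.
Others bid (5, 5, 5, 8): truth gives 0; bid 8 gives 22 > 0. Violating.
Others bid (5, 5, 5, 20): truth gives 0; bid 20 gives 10 > 0. Violating.
Others bid (5, 5, 8, 5): truth gives 0; bid 20 gives 10 > 0. Violating.
Others bid (5, 5, 5, 30): truth gives 0; no alternative beats it.
Others bid (5, 5, 8, 30): truth gives 0; no alternative beats it.
(Checking all 256 profiles: 172 have a profitable deviation, 84 do not.)

172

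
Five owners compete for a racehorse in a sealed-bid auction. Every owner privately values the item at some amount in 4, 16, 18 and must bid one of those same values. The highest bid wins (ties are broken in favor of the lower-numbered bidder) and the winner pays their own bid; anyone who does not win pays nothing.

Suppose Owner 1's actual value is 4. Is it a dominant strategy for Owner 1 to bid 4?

Check each profile of the others' bids and compare truth against every alternative bid.
Others bid (4, 4, 4, 4): truth gives 0, best alternative gives -12.
Others bid (4, 4, 4, 16): truth gives 0, best alternative gives -12.
Others bid (4, 4, 16, 4): truth gives 0, best alternative gives -12.
Others bid (4, 4, 16, 16): truth gives 0, best alternative gives -12.
Others bid (4, 16, 4, 4): truth gives 0, best alternative gives -12.
Others bid (4, 16, 4, 16): truth gives 0, best alternative gives -12.
(Remaining 75 profiles checked similarly; truth is weakly best in each.)
In every case the truthful bid is at least as good as any alternative, so it is a dominant strategy.

Yes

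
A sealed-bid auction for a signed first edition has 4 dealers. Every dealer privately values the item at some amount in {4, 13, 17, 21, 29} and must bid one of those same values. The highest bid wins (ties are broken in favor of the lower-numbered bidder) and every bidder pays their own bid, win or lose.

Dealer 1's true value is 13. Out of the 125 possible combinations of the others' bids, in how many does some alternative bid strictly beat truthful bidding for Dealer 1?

118

Others bid (4, 4, 4): truth gives 0; bid 4 gives 9 > 0. Violating.
Others bid (4, 4, 17): truth gives -13; bid 4 gives -4 > -13. Violating.
Others bid (4, 4, 21): truth gives -13; bid 4 gives -4 > -13. Violating.
Others bid (4, 4, 29): truth gives -13; bid 4 gives -4 > -13. Violating.
Others bid (4, 4, 13): truth gives 0; no alternative beats it.
Others bid (4, 13, 4): truth gives 0; no alternative beats it.
(Checking all 125 profiles: 118 have a profitable deviation, 7 do not.)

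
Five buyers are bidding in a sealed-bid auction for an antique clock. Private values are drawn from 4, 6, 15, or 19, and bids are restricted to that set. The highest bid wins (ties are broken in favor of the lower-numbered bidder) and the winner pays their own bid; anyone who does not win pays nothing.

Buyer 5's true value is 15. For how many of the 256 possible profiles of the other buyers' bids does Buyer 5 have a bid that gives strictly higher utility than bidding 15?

1

Others bid (4, 4, 4, 4): truth gives 0; bid 6 gives 9 > 0. Violating.
Others bid (4, 4, 4, 6): truth gives 0; no alternative beats it.
Others bid (4, 4, 4, 15): truth gives 0; no alternative beats it.
(Checking all 256 profiles: 1 has a profitable deviation, 255 do not.)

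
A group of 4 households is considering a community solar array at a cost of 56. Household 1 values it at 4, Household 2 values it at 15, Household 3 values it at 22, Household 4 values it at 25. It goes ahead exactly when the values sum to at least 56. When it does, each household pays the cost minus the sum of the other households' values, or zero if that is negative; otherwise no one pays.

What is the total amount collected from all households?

32

Total value 66 ≥ cost 56, so it is built.
Household 1: others sum to 62; max(0, 56 - 62) = 0.
Household 2: others sum to 51; max(0, 56 - 51) = 5.
Household 3: others sum to 44; max(0, 56 - 44) = 12.
Household 4: others sum to 41; max(0, 56 - 41) = 15.
Total collected = 0 + 5 + 12 + 15 = 32.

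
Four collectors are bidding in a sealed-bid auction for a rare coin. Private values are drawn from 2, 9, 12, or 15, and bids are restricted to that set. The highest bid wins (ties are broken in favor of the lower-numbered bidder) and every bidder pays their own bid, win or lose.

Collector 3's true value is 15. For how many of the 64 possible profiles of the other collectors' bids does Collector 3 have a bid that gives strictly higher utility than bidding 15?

Others bid (2, 2, 2): truth gives 0; bid 9 gives 6 > 0. Violating.
Others bid (2, 2, 9): truth gives 0; bid 9 gives 6 > 0. Violating.
Others bid (2, 2, 12): truth gives 0; bid 12 gives 3 > 0. Violating.
Others bid (2, 9, 2): truth gives 0; bid 12 gives 3 > 0. Violating.
Others bid (2, 2, 15): truth gives 0; no alternative beats it.
Others bid (2, 9, 15): truth gives 0; no alternative beats it.
(Checking all 64 profiles: 40 have a profitable deviation, 24 do not.)

40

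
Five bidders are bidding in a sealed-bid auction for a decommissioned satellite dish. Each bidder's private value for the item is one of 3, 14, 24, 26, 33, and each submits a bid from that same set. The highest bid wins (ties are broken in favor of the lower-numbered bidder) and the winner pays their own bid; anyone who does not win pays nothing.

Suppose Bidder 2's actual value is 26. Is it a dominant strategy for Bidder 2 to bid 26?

Consider the case where Bidder 1 bids 3, Bidder 3 bids 3, Bidder 4 bids 3 and Bidder 5 bids 3.
Truthful bid 26: wins, pays 26, utility 26 - 26 = 0.
Bid 14 instead: wins, pays 14, utility 26 - 14 = 12.
Since 12 > 0, bidding 14 is strictly better here, so truthful bidding is not dominant.

No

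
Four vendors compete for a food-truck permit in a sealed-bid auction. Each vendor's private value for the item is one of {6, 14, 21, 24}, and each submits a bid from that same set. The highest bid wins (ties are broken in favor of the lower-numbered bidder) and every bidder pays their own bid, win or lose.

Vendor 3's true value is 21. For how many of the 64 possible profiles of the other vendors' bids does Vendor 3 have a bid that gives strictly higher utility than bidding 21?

54

Others bid (6, 6, 6): truth gives 0; bid 14 gives 7 > 0. Violating.
Others bid (6, 6, 14): truth gives 0; bid 14 gives 7 > 0. Violating.
Others bid (6, 6, 24): truth gives -21; bid 24 gives -3 > -21. Violating.
Others bid (6, 14, 24): truth gives -21; bid 24 gives -3 > -21. Violating.
Others bid (6, 6, 21): truth gives 0; no alternative beats it.
Others bid (6, 14, 6): truth gives 0; no alternative beats it.
(Checking all 64 profiles: 54 have a profitable deviation, 10 do not.)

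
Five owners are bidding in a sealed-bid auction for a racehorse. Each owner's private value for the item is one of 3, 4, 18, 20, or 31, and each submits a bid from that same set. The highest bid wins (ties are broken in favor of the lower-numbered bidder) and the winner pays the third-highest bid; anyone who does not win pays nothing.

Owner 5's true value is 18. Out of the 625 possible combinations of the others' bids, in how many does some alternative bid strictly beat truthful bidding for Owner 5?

64

Others bid (3, 3, 3, 18): truth gives 0; bid 20 gives 15 > 0. Violating.
Others bid (3, 3, 3, 20): truth gives 0; bid 31 gives 15 > 0. Violating.
Others bid (3, 3, 4, 18): truth gives 0; bid 20 gives 14 > 0. Violating.
Others bid (3, 3, 4, 20): truth gives 0; bid 31 gives 14 > 0. Violating.
Others bid (3, 3, 3, 3): truth gives 15; no alternative beats it.
Others bid (3, 3, 3, 4): truth gives 15; no alternative beats it.
(Checking all 625 profiles: 64 have a profitable deviation, 561 do not.)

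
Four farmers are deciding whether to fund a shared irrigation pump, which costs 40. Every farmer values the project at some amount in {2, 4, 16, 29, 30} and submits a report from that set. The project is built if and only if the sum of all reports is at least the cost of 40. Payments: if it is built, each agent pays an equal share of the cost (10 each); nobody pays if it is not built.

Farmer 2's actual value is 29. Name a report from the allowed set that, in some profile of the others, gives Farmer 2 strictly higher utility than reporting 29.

30

Suppose Farmer 1 reports 2, Farmer 3 reports 4 and Farmer 4 reports 4.
Report 29: project not built, utility 0.
Report 30: project built, pays 10, utility 29 - 10 = 19.
So reporting 30 beats truth here (19 > 0).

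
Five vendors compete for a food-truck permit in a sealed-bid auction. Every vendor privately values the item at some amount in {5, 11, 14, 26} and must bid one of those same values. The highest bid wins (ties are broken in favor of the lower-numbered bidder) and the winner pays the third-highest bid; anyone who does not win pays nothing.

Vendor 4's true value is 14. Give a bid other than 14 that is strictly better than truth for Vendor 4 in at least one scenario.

Suppose Vendor 1 bids 5, Vendor 2 bids 5, Vendor 3 bids 5 and Vendor 5 bids 26.
Bid 14: loses, pays 0, utility 0.
Bid 26: wins, pays 5, utility 14 - 5 = 9.
So bidding 26 beats truth here (9 > 0).

26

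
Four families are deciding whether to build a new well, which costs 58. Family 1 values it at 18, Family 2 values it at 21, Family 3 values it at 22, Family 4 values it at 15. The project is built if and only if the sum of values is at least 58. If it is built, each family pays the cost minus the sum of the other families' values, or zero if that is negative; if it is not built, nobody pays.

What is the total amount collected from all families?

Total value 76 ≥ cost 58, so it is built.
Family 1: others sum to 58; max(0, 58 - 58) = 0.
Family 2: others sum to 55; max(0, 58 - 55) = 3.
Family 3: others sum to 54; max(0, 58 - 54) = 4.
Family 4: others sum to 61; max(0, 58 - 61) = 0.
Total collected = 0 + 3 + 4 + 0 = 7.

7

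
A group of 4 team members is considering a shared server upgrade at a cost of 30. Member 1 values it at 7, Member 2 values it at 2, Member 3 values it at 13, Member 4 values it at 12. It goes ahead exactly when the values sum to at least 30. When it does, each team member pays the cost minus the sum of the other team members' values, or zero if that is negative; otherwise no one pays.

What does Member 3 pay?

Total value 34 ≥ cost 30, so the project is built.
The other team members' values sum to 21.
Cost minus that sum is 30 - 21 = 9.

9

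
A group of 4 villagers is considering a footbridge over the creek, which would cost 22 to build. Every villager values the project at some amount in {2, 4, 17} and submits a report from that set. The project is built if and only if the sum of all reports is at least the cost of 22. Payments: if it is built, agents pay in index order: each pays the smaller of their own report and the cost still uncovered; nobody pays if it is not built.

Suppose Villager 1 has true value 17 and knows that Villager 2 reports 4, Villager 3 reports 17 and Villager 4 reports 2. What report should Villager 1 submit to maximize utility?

Report 2: project built, pays 2, utility 17 - 2 = 15.
Report 4: project built, pays 4, utility 17 - 4 = 13.
Report 17: project built, pays 17, utility 17 - 17 = 0.
The best choice is 2 with utility 15.

2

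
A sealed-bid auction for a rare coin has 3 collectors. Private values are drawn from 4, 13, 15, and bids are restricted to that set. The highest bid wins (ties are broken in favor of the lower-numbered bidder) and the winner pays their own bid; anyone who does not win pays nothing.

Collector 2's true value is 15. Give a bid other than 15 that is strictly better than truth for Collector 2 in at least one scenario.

Suppose Collector 1 bids 4 and Collector 3 bids 4.
Bid 15: wins, pays 15, utility 15 - 15 = 0.
Bid 13: wins, pays 13, utility 15 - 13 = 2.
So bidding 13 beats truth here (2 > 0).

13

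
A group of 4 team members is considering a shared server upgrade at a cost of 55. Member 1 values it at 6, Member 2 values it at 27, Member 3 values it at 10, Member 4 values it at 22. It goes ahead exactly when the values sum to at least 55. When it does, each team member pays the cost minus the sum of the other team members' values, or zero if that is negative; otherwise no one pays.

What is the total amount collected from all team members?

29

Total value 65 ≥ cost 55, so it is built.
Member 1: others sum to 59; max(0, 55 - 59) = 0.
Member 2: others sum to 38; max(0, 55 - 38) = 17.
Member 3: others sum to 55; max(0, 55 - 55) = 0.
Member 4: others sum to 43; max(0, 55 - 43) = 12.
Total collected = 0 + 17 + 0 + 12 = 29.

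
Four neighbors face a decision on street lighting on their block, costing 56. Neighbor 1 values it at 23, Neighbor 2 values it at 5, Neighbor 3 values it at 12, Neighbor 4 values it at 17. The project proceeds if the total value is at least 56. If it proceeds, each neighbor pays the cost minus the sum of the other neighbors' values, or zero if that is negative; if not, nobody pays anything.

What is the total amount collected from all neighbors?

53

Total value 57 ≥ cost 56, so it is built.
Neighbor 1: others sum to 34; max(0, 56 - 34) = 22.
Neighbor 2: others sum to 52; max(0, 56 - 52) = 4.
Neighbor 3: others sum to 45; max(0, 56 - 45) = 11.
Neighbor 4: others sum to 40; max(0, 56 - 40) = 16.
Total collected = 22 + 4 + 11 + 16 = 53.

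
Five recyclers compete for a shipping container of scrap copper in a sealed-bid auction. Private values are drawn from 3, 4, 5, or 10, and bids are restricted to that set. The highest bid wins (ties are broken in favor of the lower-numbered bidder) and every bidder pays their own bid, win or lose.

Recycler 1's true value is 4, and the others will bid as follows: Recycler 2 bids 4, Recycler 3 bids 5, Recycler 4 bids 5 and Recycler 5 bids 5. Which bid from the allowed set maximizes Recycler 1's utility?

5

Bid 3: loses but pays 3, utility -3.
Bid 4: loses but pays 4, utility -4.
Bid 5: wins, pays 5, utility 4 - 5 = -1.
Bid 10: wins, pays 10, utility 4 - 10 = -6.
The best choice is 5 with utility -1.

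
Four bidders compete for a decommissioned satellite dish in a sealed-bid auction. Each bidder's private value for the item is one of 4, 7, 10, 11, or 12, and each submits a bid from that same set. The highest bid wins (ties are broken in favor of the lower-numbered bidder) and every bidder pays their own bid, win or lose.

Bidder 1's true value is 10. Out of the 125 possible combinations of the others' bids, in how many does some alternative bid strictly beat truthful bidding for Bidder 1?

106

Others bid (4, 4, 4): truth gives 0; bid 4 gives 6 > 0. Violating.
Others bid (4, 4, 7): truth gives 0; bid 7 gives 3 > 0. Violating.
Others bid (4, 4, 11): truth gives -10; bid 11 gives -1 > -10. Violating.
Others bid (4, 4, 12): truth gives -10; bid 12 gives -2 > -10. Violating.
Others bid (4, 4, 10): truth gives 0; no alternative beats it.
Others bid (4, 7, 10): truth gives 0; no alternative beats it.
(Checking all 125 profiles: 106 have a profitable deviation, 19 do not.)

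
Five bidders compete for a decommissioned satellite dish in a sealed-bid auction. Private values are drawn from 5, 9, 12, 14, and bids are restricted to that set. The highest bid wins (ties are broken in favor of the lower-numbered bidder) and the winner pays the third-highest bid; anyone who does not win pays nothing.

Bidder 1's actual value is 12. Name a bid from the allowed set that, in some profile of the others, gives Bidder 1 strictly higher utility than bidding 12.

14

Suppose Bidder 2 bids 5, Bidder 3 bids 5, Bidder 4 bids 5 and Bidder 5 bids 14.
Bid 12: loses, pays 0, utility 0.
Bid 14: wins, pays 5, utility 12 - 5 = 7.
So bidding 14 beats truth here (7 > 0).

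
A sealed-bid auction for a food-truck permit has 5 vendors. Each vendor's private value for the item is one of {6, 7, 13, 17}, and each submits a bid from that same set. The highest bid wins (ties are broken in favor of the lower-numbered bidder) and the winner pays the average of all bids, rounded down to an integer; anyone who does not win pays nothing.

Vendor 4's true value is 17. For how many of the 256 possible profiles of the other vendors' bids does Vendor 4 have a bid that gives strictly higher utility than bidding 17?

Others bid (6, 6, 6, 6): truth gives 9; bid 7 gives 11 > 9. Violating.
Others bid (6, 6, 6, 7): truth gives 9; bid 7 gives 11 > 9. Violating.
Others bid (6, 6, 6, 13): truth gives 8; bid 13 gives 9 > 8. Violating.
Others bid (6, 6, 7, 6): truth gives 9; bid 13 gives 10 > 9. Violating.
Others bid (6, 6, 6, 17): truth gives 7; no alternative beats it.
Others bid (6, 6, 7, 13): truth gives 8; no alternative beats it.
(Checking all 256 profiles: 17 have a profitable deviation, 239 do not.)

17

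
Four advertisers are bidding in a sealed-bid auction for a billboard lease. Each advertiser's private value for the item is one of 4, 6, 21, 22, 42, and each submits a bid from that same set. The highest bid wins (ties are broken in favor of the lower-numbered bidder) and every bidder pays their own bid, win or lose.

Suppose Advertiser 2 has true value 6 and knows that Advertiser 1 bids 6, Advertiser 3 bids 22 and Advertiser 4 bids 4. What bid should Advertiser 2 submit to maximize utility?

Bid 4: loses but pays 4, utility -4.
Bid 6: loses but pays 6, utility -6.
Bid 21: loses but pays 21, utility -21.
Bid 22: wins, pays 22, utility 6 - 22 = -16.
Bid 42: wins, pays 42, utility 6 - 42 = -36.
The best choice is 4 with utility -4.

4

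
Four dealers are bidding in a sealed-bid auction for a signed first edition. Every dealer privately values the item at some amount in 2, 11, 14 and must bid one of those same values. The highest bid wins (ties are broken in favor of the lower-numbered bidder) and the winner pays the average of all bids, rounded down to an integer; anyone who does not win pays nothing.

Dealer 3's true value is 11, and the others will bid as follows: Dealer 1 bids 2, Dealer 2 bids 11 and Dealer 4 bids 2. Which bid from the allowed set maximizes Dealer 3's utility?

Bid 2: loses, pays 0, utility 0.
Bid 11: loses, pays 0, utility 0.
Bid 14: wins, pays 7, utility 11 - 7 = 4.
The best choice is 14 with utility 4.

14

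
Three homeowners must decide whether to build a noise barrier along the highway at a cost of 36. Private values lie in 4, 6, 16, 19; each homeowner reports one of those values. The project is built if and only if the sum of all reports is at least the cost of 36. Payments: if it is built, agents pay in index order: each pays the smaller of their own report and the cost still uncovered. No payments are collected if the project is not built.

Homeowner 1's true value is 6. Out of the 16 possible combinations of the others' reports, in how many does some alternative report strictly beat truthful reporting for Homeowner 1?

4

Others report (16, 16): truth gives 0; report 4 gives 2 > 0. Violating.
Others report (16, 19): truth gives 0; report 4 gives 2 > 0. Violating.
Others report (19, 16): truth gives 0; report 4 gives 2 > 0. Violating.
Others report (19, 19): truth gives 0; report 4 gives 2 > 0. Violating.
Others report (4, 4): truth gives 0; no alternative beats it.
Others report (4, 6): truth gives 0; no alternative beats it.
(Checking all 16 profiles: 4 have a profitable deviation, 12 do not.)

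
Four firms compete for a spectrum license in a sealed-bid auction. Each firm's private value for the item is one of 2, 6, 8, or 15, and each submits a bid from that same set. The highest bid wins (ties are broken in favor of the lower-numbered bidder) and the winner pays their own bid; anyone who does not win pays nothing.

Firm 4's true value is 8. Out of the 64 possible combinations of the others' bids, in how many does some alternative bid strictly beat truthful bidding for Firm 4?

1

Others bid (2, 2, 2): truth gives 0; bid 6 gives 2 > 0. Violating.
Others bid (2, 2, 6): truth gives 0; no alternative beats it.
Others bid (2, 2, 8): truth gives 0; no alternative beats it.
(Checking all 64 profiles: 1 has a profitable deviation, 63 do not.)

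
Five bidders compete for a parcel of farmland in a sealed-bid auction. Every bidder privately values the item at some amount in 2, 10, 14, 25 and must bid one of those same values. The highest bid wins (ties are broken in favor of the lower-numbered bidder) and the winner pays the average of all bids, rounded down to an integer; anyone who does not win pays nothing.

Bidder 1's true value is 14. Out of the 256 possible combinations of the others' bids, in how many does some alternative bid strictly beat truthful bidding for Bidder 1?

43

Others bid (2, 2, 2, 2): truth gives 10; bid 2 gives 12 > 10. Violating.
Others bid (2, 2, 2, 10): truth gives 8; bid 10 gives 9 > 8. Violating.
Others bid (2, 2, 2, 25): truth gives 0; bid 25 gives 3 > 0. Violating.
Others bid (2, 2, 10, 2): truth gives 8; bid 10 gives 9 > 8. Violating.
Others bid (2, 2, 2, 14): truth gives 8; no alternative beats it.
Others bid (2, 2, 10, 14): truth gives 6; no alternative beats it.
(Checking all 256 profiles: 43 have a profitable deviation, 213 do not.)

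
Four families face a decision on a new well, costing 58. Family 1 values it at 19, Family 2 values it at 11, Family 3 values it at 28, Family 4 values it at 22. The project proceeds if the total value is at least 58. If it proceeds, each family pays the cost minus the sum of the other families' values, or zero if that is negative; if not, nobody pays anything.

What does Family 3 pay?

Total value 80 ≥ cost 58, so the project is built.
The other families' values sum to 52.
Cost minus that sum is 58 - 52 = 6.

6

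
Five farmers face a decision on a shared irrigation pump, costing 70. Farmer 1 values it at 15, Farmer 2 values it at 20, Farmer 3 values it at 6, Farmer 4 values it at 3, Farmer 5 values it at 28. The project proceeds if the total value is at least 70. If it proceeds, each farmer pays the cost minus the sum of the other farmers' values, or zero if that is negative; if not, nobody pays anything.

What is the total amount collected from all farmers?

62

Total value 72 ≥ cost 70, so it is built.
Farmer 1: others sum to 57; max(0, 70 - 57) = 13.
Farmer 2: others sum to 52; max(0, 70 - 52) = 18.
Farmer 3: others sum to 66; max(0, 70 - 66) = 4.
Farmer 4: others sum to 69; max(0, 70 - 69) = 1.
Farmer 5: others sum to 44; max(0, 70 - 44) = 26.
Total collected = 13 + 18 + 4 + 1 + 26 = 62.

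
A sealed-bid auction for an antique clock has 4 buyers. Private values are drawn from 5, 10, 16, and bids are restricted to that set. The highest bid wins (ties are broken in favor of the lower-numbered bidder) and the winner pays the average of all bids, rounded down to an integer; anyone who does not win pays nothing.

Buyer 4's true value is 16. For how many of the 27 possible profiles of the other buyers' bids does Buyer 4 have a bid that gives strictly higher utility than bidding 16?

Others bid (5, 5, 5): truth gives 9; bid 10 gives 10 > 9. Violating.
Others bid (5, 5, 10): truth gives 7; no alternative beats it.
Others bid (5, 5, 16): truth gives 0; no alternative beats it.
(Checking all 27 profiles: 1 has a profitable deviation, 26 do not.)

1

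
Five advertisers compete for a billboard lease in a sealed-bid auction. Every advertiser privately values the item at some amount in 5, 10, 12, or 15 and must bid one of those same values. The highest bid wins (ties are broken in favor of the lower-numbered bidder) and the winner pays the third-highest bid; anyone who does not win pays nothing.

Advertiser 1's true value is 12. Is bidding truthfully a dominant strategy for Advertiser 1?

Consider the case where Advertiser 2 bids 5, Advertiser 3 bids 5, Advertiser 4 bids 5 and Advertiser 5 bids 15.
Truthful bid 12: loses, pays 0, utility 0.
Bid 15 instead: wins, pays 5, utility 12 - 5 = 7.
Since 7 > 0, bidding 15 is strictly better here, so truthful bidding is not dominant.

No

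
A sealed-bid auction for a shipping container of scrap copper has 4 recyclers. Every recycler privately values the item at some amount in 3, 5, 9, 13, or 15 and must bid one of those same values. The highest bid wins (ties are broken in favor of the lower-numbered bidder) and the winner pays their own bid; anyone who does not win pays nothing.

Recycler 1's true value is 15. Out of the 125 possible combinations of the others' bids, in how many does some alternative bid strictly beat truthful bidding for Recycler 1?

Others bid (3, 3, 3): truth gives 0; bid 3 gives 12 > 0. Violating.
Others bid (3, 3, 5): truth gives 0; bid 5 gives 10 > 0. Violating.
Others bid (3, 3, 9): truth gives 0; bid 9 gives 6 > 0. Violating.
Others bid (3, 3, 13): truth gives 0; bid 13 gives 2 > 0. Violating.
Others bid (3, 3, 15): truth gives 0; no alternative beats it.
Others bid (3, 5, 15): truth gives 0; no alternative beats it.
(Checking all 125 profiles: 64 have a profitable deviation, 61 do not.)

64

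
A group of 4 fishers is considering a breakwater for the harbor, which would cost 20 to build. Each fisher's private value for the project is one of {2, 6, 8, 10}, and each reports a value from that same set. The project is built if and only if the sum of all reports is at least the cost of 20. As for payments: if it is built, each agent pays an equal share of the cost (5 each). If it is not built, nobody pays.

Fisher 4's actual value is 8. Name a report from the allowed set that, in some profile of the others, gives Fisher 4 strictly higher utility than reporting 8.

10

Suppose Fisher 1 reports 2, Fisher 2 reports 2 and Fisher 3 reports 6.
Report 8: project not built, utility 0.
Report 10: project built, pays 5, utility 8 - 5 = 3.
So reporting 10 beats truth here (3 > 0).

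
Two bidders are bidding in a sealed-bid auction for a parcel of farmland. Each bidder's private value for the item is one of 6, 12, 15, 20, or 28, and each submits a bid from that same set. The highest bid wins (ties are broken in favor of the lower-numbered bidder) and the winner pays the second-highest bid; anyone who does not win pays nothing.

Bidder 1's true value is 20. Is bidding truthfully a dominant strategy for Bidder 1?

Check each profile of the others' bids and compare truth against every alternative bid.
Others bid (6): truth gives 14, best alternative gives 14.
Others bid (12): truth gives 8, best alternative gives 8.
Others bid (15): truth gives 5, best alternative gives 5.
Others bid (20): truth gives 0, best alternative gives 0.
Others bid (28): truth gives 0, best alternative gives 0.
In every case the truthful bid is at least as good as any alternative, so it is a dominant strategy.

Yes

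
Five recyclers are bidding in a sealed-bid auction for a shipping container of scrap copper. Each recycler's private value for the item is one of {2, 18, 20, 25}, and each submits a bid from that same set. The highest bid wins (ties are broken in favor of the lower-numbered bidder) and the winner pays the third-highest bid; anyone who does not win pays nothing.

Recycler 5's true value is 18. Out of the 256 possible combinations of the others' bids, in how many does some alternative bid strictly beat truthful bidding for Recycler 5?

8

Others bid (2, 2, 2, 18): truth gives 0; bid 20 gives 16 > 0. Violating.
Others bid (2, 2, 2, 20): truth gives 0; bid 25 gives 16 > 0. Violating.
Others bid (2, 2, 18, 2): truth gives 0; bid 20 gives 16 > 0. Violating.
Others bid (2, 2, 20, 2): truth gives 0; bid 25 gives 16 > 0. Violating.
Others bid (2, 2, 2, 2): truth gives 16; no alternative beats it.
Others bid (2, 2, 2, 25): truth gives 0; no alternative beats it.
(Checking all 256 profiles: 8 have a profitable deviation, 248 do not.)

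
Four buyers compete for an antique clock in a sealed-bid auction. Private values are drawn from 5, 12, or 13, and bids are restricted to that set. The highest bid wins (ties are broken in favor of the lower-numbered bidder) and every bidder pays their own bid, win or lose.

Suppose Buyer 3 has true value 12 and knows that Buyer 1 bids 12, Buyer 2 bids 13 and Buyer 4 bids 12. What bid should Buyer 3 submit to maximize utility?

5

Bid 5: loses but pays 5, utility -5.
Bid 12: loses but pays 12, utility -12.
Bid 13: loses but pays 13, utility -13.
The best choice is 5 with utility -5.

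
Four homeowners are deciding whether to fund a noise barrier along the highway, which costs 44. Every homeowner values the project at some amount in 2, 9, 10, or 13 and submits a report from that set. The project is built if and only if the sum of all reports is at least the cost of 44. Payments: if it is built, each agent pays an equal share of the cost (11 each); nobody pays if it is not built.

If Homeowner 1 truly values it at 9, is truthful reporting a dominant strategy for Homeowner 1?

No

Consider the case where Homeowner 2 reports 9, Homeowner 3 reports 13 and Homeowner 4 reports 13.
Truthful report 9: project built, pays 11, utility 9 - 11 = -2.
Report 2 instead: project not built, utility 0.
Since 0 > -2, reporting 2 is strictly better here, so truthful reporting is not dominant.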